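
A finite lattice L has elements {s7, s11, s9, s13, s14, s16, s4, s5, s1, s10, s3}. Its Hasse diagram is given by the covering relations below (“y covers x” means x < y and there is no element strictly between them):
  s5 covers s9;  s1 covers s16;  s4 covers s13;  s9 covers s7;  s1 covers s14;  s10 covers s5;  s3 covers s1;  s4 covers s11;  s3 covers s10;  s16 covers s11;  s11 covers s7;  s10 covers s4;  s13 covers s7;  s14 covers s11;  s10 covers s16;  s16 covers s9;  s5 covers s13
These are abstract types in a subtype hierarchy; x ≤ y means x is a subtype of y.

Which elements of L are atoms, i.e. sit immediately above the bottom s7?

The atoms are exactly the elements that cover s7: s11, s13, s9.

s11, s13, s9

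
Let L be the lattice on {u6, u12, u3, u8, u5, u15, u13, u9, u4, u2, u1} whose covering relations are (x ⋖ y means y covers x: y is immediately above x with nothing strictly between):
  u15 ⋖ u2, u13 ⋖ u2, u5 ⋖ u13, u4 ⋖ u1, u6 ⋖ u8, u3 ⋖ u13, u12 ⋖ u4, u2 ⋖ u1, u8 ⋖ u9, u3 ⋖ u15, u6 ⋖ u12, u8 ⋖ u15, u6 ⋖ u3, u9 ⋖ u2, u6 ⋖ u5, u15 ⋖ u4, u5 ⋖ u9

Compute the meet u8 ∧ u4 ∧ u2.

Common lower bounds of {u8, u4, u2}: u6, u8.
The greatest among these is u8.

u8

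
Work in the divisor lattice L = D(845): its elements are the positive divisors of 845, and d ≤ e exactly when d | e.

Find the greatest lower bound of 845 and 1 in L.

1

In the divisibility order, the meet is the greatest common divisor: gcd(845, 1) = 1.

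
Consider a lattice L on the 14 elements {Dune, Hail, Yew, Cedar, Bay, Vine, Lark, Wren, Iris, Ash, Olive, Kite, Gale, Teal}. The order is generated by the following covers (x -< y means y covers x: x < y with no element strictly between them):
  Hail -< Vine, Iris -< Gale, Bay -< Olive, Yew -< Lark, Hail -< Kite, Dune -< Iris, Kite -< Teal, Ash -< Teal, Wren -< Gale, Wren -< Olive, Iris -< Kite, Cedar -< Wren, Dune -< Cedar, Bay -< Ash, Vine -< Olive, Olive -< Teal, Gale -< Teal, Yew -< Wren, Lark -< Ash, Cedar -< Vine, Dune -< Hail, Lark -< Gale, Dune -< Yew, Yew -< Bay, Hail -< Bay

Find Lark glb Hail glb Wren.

Common lower bounds of {Lark, Hail, Wren}: Dune.
The greatest among these is Dune.

Dune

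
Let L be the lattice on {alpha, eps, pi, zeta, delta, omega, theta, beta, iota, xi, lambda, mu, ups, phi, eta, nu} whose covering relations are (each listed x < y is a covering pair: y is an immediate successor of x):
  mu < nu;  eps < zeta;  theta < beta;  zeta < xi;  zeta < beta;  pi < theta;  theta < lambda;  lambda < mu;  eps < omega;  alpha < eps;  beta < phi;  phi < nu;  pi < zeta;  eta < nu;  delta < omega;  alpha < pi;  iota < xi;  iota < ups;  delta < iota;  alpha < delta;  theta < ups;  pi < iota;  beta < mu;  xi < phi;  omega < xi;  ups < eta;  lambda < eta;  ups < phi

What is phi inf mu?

Common lower bounds of {phi, mu}: alpha, beta, eps, pi, theta, zeta.
The greatest among these is beta.

beta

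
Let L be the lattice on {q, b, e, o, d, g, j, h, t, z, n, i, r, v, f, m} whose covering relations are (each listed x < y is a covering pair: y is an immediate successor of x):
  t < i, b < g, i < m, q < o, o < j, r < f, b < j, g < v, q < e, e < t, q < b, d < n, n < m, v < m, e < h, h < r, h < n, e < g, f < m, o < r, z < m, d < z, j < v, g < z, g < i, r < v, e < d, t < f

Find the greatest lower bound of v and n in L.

h

Common lower bounds of {v, n}: e, h, q.
The greatest among these is h.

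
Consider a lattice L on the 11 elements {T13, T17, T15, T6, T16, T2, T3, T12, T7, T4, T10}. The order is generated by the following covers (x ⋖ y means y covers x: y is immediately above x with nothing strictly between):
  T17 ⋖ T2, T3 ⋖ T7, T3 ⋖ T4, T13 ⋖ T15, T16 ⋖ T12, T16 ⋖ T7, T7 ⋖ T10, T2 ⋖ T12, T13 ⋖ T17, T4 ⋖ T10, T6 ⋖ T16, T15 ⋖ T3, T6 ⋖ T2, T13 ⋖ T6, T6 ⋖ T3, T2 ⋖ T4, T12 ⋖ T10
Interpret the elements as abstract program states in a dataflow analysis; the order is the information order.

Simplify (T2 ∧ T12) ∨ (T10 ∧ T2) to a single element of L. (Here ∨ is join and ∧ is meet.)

T2

T2 ∧ T12 = T2
T10 ∧ T2 = T2
T2 ∨ T2 = T2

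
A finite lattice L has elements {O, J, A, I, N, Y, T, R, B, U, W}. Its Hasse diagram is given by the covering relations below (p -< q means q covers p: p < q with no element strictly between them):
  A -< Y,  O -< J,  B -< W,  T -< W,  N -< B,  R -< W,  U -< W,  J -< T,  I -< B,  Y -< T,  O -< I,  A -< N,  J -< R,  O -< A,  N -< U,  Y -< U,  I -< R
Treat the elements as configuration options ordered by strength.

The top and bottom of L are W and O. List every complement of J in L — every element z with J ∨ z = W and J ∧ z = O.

B, N, U

Need z with J ∨ z = W and J ∧ z = O.
Checking each element gives: B, N, U.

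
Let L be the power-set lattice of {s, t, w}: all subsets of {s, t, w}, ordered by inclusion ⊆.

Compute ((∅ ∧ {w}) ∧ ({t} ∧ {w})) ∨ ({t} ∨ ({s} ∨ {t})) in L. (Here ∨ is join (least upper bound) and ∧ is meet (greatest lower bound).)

∅ ∧ {w} = ∅
{t} ∧ {w} = ∅
∅ ∧ ∅ = ∅
{s} ∨ {t} = {s,t}
{t} ∨ {s,t} = {s,t}
∅ ∨ {s,t} = {s,t}

{s,t}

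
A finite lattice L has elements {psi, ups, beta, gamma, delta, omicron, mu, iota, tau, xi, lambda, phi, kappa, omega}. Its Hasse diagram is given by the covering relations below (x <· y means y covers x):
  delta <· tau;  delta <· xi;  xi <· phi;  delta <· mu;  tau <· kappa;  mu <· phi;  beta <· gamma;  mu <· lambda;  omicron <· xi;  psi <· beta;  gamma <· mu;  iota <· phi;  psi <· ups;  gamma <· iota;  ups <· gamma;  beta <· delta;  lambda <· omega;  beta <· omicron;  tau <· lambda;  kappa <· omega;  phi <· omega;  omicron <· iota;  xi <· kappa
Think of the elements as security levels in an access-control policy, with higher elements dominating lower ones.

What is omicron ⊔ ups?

Common upper bounds of {omicron, ups}: iota, omega, phi.
The least among these is iota.

iota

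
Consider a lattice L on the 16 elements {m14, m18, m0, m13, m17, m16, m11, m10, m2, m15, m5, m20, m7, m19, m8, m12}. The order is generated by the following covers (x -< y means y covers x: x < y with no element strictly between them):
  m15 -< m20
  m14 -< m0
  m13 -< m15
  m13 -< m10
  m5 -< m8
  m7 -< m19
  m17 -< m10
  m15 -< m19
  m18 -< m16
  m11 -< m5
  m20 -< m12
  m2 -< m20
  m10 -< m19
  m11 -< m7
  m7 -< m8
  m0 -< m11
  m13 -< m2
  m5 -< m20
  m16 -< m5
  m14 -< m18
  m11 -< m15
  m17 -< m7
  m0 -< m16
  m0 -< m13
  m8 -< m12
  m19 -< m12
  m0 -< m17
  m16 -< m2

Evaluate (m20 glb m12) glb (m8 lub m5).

m20 ∧ m12 = m20
m8 ∨ m5 = m8
m20 ∧ m8 = m5

m5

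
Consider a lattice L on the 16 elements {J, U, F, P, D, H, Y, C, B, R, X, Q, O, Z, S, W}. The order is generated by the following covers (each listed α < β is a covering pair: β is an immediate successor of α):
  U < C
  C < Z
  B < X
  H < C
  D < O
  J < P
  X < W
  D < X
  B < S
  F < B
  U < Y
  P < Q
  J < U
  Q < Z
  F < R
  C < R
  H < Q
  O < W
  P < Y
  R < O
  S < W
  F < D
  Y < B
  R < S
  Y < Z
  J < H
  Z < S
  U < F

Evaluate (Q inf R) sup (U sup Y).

Z

Q ∧ R = H
U ∨ Y = Y
H ∨ Y = Z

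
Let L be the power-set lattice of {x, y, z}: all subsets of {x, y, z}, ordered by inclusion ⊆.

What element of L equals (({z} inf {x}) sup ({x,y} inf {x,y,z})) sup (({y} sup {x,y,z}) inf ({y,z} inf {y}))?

{z} ∧ {x} = {}
{x,y} ∧ {x,y,z} = {x,y}
{} ∨ {x,y} = {x,y}
{y} ∨ {x,y,z} = {x,y,z}
{y,z} ∧ {y} = {y}
{x,y,z} ∧ {y} = {y}
{x,y} ∨ {y} = {x,y}

{x,y}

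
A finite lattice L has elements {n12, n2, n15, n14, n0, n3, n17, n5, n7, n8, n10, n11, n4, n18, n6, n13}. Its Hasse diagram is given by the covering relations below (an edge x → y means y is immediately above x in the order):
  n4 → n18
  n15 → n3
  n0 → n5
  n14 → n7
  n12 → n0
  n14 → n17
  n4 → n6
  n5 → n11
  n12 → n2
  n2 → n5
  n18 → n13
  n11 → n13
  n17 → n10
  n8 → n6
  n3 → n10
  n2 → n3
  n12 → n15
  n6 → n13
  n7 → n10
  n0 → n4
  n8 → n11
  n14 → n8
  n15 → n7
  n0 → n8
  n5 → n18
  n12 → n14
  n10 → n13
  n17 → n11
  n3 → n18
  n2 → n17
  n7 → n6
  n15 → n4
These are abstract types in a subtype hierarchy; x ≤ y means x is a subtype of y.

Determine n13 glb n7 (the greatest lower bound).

n7

Common lower bounds of {n13, n7}: n12, n14, n15, n7.
The greatest among these is n7.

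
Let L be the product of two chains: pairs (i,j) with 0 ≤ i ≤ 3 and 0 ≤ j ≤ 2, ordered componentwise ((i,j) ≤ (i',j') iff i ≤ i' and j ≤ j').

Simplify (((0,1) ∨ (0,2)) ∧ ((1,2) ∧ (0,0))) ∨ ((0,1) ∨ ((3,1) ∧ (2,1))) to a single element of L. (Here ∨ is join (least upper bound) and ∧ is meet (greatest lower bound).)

(2,1)

(0,1) ∨ (0,2) = (0,2)
(1,2) ∧ (0,0) = (0,0)
(0,2) ∧ (0,0) = (0,0)
(3,1) ∧ (2,1) = (2,1)
(0,1) ∨ (2,1) = (2,1)
(0,0) ∨ (2,1) = (2,1)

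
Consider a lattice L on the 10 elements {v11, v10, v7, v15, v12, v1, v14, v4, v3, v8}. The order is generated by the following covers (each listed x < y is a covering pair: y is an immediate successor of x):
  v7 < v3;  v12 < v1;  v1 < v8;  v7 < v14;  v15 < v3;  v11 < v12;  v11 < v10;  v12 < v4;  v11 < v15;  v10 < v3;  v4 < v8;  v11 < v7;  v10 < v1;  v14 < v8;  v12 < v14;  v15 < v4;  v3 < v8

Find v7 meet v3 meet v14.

Common lower bounds of {v7, v3, v14}: v11, v7.
The greatest among these is v7.

v7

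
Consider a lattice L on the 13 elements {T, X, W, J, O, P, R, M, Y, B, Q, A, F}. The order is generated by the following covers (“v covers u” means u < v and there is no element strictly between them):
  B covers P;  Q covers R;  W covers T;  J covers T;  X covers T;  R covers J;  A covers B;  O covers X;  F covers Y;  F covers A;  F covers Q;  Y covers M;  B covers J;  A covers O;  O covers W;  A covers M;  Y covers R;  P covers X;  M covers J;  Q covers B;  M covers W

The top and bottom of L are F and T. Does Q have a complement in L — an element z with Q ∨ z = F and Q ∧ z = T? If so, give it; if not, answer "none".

Need z with Q ∨ z = F and Q ∧ z = T.
Checking each element gives: W.

W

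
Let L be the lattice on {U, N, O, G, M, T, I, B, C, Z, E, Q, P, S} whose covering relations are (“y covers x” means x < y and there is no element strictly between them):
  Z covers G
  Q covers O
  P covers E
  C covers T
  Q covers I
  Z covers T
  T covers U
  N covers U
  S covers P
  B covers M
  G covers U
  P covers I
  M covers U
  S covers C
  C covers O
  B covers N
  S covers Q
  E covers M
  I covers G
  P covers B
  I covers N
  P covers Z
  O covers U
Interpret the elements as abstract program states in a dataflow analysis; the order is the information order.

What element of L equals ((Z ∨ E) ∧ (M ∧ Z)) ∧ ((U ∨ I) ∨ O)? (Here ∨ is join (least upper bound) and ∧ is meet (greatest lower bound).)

Z ∨ E = P
M ∧ Z = U
P ∧ U = U
U ∨ I = I
I ∨ O = Q
U ∧ Q = U

U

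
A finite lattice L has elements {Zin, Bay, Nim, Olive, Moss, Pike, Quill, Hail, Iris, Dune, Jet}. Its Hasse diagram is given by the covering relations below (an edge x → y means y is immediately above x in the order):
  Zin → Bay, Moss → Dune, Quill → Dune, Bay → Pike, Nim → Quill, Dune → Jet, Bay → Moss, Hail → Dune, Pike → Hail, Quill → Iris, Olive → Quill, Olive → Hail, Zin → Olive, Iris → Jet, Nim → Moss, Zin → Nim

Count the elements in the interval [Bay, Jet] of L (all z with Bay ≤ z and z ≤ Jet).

6

The interval [Bay, Jet] = {Bay, Dune, Hail, Jet, Moss, Pike}, which has 6 elements.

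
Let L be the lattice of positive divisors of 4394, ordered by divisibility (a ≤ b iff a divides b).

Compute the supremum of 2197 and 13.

In the divisibility order, the join is the least common multiple: lcm(2197, 13) = 2197.

2197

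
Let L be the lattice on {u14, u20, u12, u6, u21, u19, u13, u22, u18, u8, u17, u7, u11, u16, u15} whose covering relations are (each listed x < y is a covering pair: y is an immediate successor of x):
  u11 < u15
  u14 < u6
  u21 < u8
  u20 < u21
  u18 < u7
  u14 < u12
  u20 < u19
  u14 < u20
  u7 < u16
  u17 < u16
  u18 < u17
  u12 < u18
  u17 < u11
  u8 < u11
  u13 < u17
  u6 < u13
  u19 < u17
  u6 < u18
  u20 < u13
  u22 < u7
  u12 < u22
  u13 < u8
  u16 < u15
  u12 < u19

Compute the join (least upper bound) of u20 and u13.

Common upper bounds of {u20, u13}: u11, u13, u15, u16, u17, u8.
The least among these is u13.

u13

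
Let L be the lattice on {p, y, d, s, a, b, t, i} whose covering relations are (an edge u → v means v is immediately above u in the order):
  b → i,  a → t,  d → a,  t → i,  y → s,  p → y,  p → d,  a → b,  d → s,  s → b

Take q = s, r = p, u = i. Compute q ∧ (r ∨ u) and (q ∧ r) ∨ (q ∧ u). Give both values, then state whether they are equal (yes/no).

s; s; yes

r ∨ u = i, so q ∧ (r ∨ u) = s ∧ i = s.
q ∧ r = p and q ∧ u = s, so (q ∧ r) ∨ (q ∧ u) = p ∨ s = s.
Equal: yes.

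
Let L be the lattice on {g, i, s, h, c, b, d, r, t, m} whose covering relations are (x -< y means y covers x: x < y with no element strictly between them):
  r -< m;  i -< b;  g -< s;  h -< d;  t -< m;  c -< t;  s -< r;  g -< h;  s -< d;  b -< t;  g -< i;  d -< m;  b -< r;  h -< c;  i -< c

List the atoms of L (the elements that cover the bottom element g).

h, i, s

The atoms are exactly the elements that cover g: h, i, s.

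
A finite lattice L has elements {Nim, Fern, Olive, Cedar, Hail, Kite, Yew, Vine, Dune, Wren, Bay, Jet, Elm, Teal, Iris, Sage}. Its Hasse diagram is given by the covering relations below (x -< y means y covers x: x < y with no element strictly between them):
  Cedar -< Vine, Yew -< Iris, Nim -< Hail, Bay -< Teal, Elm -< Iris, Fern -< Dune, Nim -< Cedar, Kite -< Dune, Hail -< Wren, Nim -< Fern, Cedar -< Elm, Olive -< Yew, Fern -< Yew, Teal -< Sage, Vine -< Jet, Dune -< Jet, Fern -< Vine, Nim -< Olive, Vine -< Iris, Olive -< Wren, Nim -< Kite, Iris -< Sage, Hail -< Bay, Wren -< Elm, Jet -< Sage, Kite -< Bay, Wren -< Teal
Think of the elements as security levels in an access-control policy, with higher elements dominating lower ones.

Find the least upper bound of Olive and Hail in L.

Common upper bounds of {Olive, Hail}: Elm, Iris, Sage, Teal, Wren.
The least among these is Wren.

Wren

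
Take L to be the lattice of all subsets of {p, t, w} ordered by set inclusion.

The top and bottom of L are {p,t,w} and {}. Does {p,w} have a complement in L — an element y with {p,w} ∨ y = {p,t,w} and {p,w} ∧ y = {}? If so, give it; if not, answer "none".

{t}

Need y with {p,w} ∨ y = {p,t,w} and {p,w} ∧ y = {}.
Checking each element gives: {t}.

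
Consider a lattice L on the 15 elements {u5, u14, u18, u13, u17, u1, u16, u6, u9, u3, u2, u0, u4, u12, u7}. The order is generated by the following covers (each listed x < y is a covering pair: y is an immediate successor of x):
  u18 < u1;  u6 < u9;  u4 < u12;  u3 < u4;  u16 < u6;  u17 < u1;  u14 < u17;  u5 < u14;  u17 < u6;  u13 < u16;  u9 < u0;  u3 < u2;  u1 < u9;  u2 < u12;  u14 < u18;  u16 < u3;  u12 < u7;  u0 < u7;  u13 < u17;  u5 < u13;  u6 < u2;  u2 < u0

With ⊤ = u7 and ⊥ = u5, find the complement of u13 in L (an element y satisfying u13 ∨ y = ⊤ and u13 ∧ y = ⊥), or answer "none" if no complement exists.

For every candidate y, either u13 ∨ y ≠ u7 or u13 ∧ y ≠ u5; no complement exists.

none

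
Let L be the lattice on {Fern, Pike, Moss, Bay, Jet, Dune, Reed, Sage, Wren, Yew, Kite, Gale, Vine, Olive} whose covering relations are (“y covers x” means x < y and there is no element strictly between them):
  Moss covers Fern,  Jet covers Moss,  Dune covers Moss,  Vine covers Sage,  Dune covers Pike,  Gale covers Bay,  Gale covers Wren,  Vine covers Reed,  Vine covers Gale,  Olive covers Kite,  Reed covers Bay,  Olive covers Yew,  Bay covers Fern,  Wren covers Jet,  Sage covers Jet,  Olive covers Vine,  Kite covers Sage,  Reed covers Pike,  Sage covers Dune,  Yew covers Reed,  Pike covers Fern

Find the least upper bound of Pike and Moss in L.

Dune

Common upper bounds of {Pike, Moss}: Dune, Kite, Olive, Sage, Vine.
The least among these is Dune.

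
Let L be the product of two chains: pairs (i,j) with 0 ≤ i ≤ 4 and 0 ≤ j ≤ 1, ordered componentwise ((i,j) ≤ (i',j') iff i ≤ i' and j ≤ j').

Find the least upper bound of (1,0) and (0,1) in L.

(1,1)

Common upper bounds of {(1,0), (0,1)}: (1,1), (2,1), (3,1), (4,1).
The least among these is (1,1).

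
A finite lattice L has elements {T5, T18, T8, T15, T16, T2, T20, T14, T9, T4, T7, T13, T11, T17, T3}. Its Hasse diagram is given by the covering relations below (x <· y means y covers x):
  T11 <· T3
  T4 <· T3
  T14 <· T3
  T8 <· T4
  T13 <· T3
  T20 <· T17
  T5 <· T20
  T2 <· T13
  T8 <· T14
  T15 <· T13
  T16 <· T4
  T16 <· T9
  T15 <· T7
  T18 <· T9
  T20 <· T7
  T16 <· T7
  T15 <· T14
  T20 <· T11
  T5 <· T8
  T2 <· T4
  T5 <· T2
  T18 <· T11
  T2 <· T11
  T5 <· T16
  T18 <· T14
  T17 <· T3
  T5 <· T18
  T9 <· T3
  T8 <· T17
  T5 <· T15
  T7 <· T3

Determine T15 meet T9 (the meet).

T5

Common lower bounds of {T15, T9}: T5.
The greatest among these is T5.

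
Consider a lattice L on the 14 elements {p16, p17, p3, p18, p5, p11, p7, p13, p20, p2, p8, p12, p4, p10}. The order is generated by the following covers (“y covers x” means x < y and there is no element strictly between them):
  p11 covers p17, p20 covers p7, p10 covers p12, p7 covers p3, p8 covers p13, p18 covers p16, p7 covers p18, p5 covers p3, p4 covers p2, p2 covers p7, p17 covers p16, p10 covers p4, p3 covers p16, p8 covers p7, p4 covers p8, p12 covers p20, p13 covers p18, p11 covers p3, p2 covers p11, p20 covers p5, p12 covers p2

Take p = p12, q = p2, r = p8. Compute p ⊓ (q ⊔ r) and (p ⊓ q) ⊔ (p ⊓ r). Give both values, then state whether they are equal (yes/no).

p2; p2; yes

q ⊔ r = p4, so p ⊓ (q ⊔ r) = p12 ⊓ p4 = p2.
p ⊓ q = p2 and p ⊓ r = p7, so (p ⊓ q) ⊔ (p ⊓ r) = p2 ⊔ p7 = p2.
Equal: yes.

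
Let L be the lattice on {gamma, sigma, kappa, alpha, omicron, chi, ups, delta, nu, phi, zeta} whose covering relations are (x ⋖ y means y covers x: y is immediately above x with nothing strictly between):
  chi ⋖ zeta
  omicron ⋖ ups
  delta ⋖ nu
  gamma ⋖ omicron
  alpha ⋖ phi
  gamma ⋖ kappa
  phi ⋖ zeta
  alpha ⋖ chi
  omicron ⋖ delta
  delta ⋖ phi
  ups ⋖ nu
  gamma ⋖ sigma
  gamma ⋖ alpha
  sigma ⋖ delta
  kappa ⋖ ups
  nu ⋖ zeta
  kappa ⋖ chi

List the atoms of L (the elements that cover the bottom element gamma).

alpha, kappa, omicron, sigma

The atoms are exactly the elements that cover gamma: alpha, kappa, omicron, sigma.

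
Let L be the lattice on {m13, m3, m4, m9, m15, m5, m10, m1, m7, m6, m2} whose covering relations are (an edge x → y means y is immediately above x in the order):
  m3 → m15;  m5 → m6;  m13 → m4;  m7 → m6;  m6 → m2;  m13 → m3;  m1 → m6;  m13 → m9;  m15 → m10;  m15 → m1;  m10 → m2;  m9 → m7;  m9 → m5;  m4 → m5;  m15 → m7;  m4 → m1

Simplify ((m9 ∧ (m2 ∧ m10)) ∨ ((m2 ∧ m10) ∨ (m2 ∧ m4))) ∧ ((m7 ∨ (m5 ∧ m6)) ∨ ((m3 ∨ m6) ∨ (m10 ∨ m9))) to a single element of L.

m2 ∧ m10 = m10
m9 ∧ m10 = m13
m2 ∧ m10 = m10
m2 ∧ m4 = m4
m10 ∨ m4 = m2
m13 ∨ m2 = m2
m5 ∧ m6 = m5
m7 ∨ m5 = m6
m3 ∨ m6 = m6
m10 ∨ m9 = m2
m6 ∨ m2 = m2
m6 ∨ m2 = m2
m2 ∧ m2 = m2

m2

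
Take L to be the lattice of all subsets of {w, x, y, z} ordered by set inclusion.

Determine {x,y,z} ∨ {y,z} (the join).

{x,y,z}

Under ⊆, join is union: {x,y,z} ∪ {y,z} = {x,y,z}.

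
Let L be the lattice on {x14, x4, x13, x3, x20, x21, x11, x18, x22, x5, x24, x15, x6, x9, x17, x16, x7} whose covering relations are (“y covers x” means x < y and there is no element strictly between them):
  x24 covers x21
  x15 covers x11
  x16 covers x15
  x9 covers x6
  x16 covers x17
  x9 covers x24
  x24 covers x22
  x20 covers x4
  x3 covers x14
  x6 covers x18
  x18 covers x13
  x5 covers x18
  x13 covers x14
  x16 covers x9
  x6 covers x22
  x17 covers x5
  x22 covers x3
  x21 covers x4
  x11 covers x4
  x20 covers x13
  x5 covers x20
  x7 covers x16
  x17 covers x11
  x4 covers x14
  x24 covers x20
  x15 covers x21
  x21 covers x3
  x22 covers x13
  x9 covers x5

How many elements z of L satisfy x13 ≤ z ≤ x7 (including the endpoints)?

The interval [x13, x7] = {x13, x16, x17, x18, x20, x22, x24, x5, x6, x7, x9}, which has 11 elements.

11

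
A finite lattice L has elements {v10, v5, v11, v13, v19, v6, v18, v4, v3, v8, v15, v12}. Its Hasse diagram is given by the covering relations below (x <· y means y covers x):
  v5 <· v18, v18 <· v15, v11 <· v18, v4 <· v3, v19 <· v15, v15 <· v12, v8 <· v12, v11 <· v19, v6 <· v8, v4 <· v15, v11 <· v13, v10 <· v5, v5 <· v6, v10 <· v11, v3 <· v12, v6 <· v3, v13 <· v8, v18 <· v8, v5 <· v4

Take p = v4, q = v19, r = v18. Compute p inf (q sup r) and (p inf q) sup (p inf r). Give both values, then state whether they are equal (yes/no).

q sup r = v15, so p inf (q sup r) = v4 inf v15 = v4.
p inf q = v10 and p inf r = v5, so (p inf q) sup (p inf r) = v10 sup v5 = v5.
Equal: no.

v4; v5; no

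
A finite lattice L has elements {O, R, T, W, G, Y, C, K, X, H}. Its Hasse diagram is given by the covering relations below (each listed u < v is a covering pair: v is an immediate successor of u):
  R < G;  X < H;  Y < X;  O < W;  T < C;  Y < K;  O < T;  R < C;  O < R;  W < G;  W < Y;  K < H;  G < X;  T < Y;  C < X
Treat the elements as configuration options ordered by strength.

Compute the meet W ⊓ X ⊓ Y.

Common lower bounds of {W, X, Y}: O, W.
The greatest among these is W.

W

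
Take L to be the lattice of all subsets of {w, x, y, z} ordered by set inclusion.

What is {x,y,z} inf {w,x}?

Under ⊆, meet is intersection: {x,y,z} ∩ {w,x} = {x}.

{x}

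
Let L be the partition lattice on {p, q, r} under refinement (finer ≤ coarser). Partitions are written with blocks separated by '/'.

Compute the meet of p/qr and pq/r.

Common lower bounds of {p/qr, pq/r}: p/q/r.
The greatest among these is p/q/r.

p/q/r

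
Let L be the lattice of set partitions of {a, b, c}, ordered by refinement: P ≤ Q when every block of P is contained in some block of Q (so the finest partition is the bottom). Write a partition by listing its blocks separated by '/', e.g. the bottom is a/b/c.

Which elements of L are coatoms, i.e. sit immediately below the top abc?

a/bc, ab/c, ac/b

The coatoms are exactly the elements covered by abc: a/bc, ab/c, ac/b.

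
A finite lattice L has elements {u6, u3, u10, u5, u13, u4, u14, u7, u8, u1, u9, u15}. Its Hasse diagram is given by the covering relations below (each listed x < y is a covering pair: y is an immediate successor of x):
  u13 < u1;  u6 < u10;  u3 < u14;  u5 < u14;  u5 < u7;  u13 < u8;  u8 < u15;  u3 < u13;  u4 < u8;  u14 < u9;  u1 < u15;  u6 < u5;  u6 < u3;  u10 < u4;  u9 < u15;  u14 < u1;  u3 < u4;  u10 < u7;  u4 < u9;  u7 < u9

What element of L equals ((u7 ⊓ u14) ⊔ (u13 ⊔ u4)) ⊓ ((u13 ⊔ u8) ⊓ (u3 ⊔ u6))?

u3

u7 ∧ u14 = u5
u13 ∨ u4 = u8
u5 ∨ u8 = u15
u13 ∨ u8 = u8
u3 ∨ u6 = u3
u8 ∧ u3 = u3
u15 ∧ u3 = u3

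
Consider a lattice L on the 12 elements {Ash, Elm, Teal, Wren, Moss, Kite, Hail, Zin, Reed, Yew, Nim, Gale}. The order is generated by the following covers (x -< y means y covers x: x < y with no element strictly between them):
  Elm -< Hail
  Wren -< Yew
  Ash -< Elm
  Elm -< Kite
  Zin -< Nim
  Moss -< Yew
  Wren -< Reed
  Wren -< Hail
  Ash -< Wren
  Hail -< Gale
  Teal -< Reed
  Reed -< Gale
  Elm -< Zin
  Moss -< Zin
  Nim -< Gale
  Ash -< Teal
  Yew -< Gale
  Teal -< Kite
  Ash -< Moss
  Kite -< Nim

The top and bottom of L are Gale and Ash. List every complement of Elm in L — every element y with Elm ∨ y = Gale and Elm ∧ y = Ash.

Reed, Yew

Need y with Elm ∨ y = Gale and Elm ∧ y = Ash.
Checking each element gives: Reed, Yew.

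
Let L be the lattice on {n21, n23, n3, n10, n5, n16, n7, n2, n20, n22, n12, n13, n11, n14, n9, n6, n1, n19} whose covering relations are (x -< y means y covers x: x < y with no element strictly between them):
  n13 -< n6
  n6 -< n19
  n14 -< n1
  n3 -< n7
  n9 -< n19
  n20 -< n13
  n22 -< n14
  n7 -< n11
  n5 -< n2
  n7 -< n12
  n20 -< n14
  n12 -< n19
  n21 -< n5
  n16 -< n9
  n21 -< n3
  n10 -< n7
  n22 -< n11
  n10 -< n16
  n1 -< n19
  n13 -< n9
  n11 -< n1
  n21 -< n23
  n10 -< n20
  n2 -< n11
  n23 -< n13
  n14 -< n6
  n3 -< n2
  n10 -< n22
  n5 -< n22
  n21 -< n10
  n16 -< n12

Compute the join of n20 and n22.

Common upper bounds of {n20, n22}: n1, n14, n19, n6.
The least among these is n14.

n14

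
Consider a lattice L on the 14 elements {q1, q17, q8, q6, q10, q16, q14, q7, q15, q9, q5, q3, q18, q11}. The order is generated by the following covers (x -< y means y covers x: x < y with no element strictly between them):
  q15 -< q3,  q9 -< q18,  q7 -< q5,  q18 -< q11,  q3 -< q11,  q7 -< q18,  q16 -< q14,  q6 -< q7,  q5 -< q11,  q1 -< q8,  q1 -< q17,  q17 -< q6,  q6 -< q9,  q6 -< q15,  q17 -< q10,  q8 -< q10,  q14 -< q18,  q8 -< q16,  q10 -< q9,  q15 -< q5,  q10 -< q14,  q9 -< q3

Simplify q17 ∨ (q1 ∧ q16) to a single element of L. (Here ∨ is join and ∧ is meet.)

q17

q1 ∧ q16 = q1
q17 ∨ q1 = q17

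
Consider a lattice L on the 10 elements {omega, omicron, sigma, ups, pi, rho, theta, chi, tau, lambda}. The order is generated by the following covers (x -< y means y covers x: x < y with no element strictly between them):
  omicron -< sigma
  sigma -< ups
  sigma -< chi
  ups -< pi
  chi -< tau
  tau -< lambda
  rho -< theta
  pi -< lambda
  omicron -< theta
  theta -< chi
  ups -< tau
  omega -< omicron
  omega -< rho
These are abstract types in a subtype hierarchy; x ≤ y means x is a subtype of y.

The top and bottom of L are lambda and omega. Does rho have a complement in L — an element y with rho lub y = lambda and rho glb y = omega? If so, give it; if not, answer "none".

Need y with rho ∨ y = lambda and rho ∧ y = omega.
Checking each element gives: pi.

pi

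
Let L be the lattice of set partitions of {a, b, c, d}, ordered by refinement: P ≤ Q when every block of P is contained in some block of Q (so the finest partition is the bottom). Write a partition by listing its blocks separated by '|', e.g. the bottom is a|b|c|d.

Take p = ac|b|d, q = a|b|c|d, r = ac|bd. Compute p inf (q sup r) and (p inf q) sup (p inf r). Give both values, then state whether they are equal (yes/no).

ac|b|d; ac|b|d; yes

q sup r = ac|bd, so p inf (q sup r) = ac|b|d inf ac|bd = ac|b|d.
p inf q = a|b|c|d and p inf r = ac|b|d, so (p inf q) sup (p inf r) = a|b|c|d sup ac|b|d = ac|b|d.
Equal: yes.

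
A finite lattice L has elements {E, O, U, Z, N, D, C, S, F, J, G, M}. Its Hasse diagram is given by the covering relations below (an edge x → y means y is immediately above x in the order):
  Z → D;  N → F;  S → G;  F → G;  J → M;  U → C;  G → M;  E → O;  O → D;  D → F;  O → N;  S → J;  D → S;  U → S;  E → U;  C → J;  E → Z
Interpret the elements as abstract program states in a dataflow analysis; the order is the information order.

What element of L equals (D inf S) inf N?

D ∧ S = D
D ∧ N = O

O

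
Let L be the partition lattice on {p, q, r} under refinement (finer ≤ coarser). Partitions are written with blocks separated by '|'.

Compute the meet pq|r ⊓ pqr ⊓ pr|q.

p|q|r

The meet (common refinement) of pq|r, pqr, pr|q intersects blocks pairwise, giving p|q|r.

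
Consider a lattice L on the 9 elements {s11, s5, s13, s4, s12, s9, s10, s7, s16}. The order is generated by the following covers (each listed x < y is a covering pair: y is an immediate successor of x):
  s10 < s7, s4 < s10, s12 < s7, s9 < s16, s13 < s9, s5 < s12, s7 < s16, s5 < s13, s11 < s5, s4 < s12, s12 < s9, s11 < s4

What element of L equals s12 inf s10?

s4

s12 ∧ s10 = s4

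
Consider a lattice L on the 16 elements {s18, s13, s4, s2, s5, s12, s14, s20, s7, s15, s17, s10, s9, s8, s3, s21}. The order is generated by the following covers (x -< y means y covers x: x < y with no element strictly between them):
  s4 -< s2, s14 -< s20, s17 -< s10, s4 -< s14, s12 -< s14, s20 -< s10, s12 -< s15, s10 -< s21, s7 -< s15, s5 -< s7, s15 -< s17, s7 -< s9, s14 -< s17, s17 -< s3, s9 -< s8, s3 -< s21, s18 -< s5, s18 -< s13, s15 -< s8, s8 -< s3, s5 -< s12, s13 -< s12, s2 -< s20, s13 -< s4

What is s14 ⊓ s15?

Common lower bounds of {s14, s15}: s12, s13, s18, s5.
The greatest among these is s12.

s12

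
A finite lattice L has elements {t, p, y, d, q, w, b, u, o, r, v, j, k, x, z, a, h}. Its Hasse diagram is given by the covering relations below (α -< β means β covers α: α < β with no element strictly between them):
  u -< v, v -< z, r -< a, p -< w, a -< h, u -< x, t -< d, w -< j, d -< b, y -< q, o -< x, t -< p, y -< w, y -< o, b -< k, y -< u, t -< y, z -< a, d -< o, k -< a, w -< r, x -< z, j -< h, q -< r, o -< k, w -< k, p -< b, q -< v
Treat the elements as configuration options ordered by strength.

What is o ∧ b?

d

Common lower bounds of {o, b}: d, t.
The greatest among these is d.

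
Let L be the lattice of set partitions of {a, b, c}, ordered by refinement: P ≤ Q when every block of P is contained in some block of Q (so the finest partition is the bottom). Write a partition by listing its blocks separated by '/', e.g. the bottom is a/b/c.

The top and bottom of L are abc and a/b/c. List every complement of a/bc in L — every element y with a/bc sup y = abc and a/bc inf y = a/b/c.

ab/c, ac/b

Need y with a/bc ∨ y = abc and a/bc ∧ y = a/b/c.
Checking each element gives: ab/c, ac/b.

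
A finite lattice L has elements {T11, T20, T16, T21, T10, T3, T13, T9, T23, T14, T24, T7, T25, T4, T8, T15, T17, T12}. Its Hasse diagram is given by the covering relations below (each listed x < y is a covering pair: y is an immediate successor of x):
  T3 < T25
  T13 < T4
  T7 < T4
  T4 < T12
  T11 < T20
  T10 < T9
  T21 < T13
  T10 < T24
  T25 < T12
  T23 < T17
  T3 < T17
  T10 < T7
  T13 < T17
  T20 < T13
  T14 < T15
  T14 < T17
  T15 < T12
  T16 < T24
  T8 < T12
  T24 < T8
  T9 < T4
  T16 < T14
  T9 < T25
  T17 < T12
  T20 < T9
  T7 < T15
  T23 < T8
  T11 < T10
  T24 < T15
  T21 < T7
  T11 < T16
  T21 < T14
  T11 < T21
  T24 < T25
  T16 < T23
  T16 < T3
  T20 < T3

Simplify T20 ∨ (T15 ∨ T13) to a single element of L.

T12

T15 ∨ T13 = T12
T20 ∨ T12 = T12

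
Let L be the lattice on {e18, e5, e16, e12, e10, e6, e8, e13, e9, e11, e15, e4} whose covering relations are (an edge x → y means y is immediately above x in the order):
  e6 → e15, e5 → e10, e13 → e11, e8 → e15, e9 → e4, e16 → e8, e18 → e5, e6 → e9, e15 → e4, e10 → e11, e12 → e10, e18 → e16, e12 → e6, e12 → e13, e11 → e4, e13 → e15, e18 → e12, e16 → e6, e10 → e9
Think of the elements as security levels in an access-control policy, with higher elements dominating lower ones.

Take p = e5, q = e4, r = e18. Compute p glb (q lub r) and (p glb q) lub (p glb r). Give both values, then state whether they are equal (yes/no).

q lub r = e4, so p glb (q lub r) = e5 glb e4 = e5.
p glb q = e5 and p glb r = e18, so (p glb q) lub (p glb r) = e5 lub e18 = e5.
Equal: yes.

e5; e5; yes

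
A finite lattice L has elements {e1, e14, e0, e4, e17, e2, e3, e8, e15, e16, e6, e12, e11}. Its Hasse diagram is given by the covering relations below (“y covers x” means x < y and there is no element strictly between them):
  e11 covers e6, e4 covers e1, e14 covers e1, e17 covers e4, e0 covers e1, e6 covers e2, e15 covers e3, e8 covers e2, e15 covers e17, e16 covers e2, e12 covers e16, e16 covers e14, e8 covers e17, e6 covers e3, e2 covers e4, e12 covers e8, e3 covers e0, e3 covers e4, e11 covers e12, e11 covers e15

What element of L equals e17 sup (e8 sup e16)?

e12

e8 ∨ e16 = e12
e17 ∨ e12 = e12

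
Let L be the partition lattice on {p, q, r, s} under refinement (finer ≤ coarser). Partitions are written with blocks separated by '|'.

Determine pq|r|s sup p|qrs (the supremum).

The join of pq|r|s and p|qrs merges any blocks that overlap across the partitions, giving pqrs.

pqrs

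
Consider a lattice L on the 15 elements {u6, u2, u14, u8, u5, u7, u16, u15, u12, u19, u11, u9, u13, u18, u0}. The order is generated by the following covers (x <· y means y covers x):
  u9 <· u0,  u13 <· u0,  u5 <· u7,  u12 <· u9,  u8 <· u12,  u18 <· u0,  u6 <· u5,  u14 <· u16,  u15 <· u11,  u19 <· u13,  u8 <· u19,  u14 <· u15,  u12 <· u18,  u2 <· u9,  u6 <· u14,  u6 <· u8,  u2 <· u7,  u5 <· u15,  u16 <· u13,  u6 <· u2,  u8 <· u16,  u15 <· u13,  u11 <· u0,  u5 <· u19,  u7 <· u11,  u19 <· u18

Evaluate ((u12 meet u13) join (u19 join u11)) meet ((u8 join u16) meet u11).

u12 ∧ u13 = u8
u19 ∨ u11 = u0
u8 ∨ u0 = u0
u8 ∨ u16 = u16
u16 ∧ u11 = u14
u0 ∧ u14 = u14

u14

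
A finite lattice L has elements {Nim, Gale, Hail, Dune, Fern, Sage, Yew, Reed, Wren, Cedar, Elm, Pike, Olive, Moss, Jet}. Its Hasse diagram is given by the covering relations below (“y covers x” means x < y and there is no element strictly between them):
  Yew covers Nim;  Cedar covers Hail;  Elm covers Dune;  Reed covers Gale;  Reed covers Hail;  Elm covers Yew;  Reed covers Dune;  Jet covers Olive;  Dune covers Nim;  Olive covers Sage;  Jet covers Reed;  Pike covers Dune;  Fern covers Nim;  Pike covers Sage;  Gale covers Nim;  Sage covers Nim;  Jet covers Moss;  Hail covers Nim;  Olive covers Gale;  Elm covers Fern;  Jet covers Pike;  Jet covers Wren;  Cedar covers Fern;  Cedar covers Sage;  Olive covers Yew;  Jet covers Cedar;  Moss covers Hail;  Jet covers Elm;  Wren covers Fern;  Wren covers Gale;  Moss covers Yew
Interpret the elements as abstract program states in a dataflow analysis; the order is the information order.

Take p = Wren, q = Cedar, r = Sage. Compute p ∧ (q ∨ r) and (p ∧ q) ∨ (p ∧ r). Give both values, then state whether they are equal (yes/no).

q ∨ r = Cedar, so p ∧ (q ∨ r) = Wren ∧ Cedar = Fern.
p ∧ q = Fern and p ∧ r = Nim, so (p ∧ q) ∨ (p ∧ r) = Fern ∨ Nim = Fern.
Equal: yes.

Fern; Fern; yes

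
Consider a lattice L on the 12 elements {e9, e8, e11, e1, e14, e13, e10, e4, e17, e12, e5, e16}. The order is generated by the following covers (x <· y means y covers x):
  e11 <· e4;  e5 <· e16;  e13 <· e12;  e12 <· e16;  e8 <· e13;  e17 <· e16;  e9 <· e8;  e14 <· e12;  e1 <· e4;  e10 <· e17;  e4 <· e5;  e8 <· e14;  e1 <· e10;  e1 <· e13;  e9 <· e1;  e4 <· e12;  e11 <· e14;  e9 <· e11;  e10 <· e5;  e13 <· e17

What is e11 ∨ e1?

Common upper bounds of {e11, e1}: e12, e16, e4, e5.
The least among these is e4.

e4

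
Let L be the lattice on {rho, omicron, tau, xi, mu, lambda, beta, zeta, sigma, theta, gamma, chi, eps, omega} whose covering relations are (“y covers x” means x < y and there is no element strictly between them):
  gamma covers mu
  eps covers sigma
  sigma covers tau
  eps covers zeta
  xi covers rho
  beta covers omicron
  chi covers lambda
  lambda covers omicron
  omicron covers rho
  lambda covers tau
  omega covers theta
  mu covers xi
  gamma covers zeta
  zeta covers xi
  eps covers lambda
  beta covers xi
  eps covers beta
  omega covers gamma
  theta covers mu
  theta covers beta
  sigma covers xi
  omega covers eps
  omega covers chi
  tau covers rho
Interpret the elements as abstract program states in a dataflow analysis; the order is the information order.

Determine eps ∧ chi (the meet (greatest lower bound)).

lambda

Common lower bounds of {eps, chi}: lambda, omicron, rho, tau.
The greatest among these is lambda.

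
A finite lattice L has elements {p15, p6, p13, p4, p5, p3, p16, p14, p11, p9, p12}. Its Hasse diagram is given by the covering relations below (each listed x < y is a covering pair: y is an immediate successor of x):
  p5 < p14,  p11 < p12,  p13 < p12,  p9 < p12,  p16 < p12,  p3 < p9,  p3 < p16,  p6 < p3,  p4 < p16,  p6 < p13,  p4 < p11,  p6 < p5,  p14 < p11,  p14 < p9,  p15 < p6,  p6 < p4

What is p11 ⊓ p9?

p14

Common lower bounds of {p11, p9}: p14, p15, p5, p6.
The greatest among these is p14.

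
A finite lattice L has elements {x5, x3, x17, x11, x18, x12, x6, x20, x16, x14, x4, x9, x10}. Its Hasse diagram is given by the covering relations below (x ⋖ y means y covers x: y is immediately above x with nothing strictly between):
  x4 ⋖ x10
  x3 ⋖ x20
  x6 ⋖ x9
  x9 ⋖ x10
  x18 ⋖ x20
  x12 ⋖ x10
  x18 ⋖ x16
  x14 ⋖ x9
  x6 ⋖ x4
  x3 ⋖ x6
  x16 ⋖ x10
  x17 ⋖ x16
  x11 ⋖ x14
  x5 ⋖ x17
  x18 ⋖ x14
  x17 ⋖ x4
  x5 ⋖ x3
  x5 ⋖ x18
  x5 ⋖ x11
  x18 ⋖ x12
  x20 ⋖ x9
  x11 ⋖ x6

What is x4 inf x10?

x4

Common lower bounds of {x4, x10}: x11, x17, x3, x4, x5, x6.
The greatest among these is x4.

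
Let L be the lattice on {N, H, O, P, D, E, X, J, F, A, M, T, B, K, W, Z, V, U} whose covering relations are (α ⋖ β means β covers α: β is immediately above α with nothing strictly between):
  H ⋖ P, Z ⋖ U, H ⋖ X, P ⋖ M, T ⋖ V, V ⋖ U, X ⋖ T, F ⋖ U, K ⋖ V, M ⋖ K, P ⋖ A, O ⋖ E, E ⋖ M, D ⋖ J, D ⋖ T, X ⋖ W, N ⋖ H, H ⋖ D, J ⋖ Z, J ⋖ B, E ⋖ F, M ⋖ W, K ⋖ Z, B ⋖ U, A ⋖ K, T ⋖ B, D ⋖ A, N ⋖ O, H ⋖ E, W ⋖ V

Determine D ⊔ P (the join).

A

Common upper bounds of {D, P}: A, K, U, V, Z.
The least among these is A.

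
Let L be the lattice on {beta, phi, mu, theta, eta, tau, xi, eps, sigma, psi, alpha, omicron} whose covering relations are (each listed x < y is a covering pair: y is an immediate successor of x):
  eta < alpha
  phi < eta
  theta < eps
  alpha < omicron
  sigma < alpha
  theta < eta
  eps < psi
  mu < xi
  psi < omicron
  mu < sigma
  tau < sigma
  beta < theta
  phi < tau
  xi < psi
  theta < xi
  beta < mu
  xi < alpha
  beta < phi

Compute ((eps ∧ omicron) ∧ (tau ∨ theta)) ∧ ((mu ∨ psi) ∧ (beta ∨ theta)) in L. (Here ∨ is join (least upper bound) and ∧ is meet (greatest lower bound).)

eps ∧ omicron = eps
tau ∨ theta = alpha
eps ∧ alpha = theta
mu ∨ psi = psi
beta ∨ theta = theta
psi ∧ theta = theta
theta ∧ theta = theta

theta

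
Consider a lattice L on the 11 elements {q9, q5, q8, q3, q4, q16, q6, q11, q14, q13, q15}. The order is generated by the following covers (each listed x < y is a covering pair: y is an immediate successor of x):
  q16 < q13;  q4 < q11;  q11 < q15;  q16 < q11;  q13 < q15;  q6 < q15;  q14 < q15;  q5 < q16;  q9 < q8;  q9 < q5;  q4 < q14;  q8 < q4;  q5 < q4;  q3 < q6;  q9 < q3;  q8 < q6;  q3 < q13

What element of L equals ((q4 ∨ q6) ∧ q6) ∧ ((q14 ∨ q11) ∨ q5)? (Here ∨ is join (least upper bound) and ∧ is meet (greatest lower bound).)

q6

q4 ∨ q6 = q15
q15 ∧ q6 = q6
q14 ∨ q11 = q15
q15 ∨ q5 = q15
q6 ∧ q15 = q6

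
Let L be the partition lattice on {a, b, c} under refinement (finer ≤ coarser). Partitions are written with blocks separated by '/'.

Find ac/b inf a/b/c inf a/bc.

a/b/c

Common lower bounds of {ac/b, a/b/c, a/bc}: a/b/c.
The greatest among these is a/b/c.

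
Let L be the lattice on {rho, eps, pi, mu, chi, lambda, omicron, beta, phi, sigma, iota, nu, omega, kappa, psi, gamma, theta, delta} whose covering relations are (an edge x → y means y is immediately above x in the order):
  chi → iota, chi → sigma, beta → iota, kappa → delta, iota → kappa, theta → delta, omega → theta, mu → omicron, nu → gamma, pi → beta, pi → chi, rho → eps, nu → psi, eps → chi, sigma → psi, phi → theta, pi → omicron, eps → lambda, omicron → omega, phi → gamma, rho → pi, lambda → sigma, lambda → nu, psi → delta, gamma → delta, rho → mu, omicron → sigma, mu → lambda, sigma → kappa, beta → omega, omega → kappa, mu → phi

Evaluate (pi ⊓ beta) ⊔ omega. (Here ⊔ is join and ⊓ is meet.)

pi ∧ beta = pi
pi ∨ omega = omega

omega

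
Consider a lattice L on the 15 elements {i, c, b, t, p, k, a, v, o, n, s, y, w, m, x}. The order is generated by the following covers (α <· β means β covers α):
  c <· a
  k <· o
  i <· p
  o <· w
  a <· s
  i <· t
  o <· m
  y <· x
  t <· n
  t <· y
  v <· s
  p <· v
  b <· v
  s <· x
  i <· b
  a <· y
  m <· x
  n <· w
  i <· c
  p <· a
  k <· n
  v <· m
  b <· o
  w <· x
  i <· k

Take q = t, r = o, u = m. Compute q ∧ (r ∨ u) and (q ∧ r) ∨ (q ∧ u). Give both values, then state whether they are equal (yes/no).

r ∨ u = m, so q ∧ (r ∨ u) = t ∧ m = i.
q ∧ r = i and q ∧ u = i, so (q ∧ r) ∨ (q ∧ u) = i ∨ i = i.
Equal: yes.

i; i; yes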